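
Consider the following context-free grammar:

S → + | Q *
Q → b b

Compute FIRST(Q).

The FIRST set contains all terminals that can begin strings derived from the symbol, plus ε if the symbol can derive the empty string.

We compute FIRST(Q) using the standard algorithm.
FIRST(Q) = {b}
FIRST(S) = {+, b}
Therefore, FIRST(Q) = {b}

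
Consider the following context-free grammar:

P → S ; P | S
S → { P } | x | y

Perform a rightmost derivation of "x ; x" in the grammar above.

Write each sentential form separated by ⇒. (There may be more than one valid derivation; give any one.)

P ⇒ S ; P ⇒ S ; S ⇒ S ; x ⇒ x ; x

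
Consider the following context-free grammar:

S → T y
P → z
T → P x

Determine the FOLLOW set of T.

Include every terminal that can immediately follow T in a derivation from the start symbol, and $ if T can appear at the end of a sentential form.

We compute FOLLOW(T) using the standard algorithm.
FOLLOW(S) starts with {$}.
FIRST(P) = {z}
FIRST(S) = {z}
FIRST(T) = {z}
FOLLOW(P) = {x}
FOLLOW(S) = {$}
FOLLOW(T) = {y}
Therefore, FOLLOW(T) = {y}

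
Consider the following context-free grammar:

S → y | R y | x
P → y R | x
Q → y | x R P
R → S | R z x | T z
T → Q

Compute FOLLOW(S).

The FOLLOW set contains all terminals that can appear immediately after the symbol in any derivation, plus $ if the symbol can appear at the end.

We compute FOLLOW(S) using the standard algorithm.
FOLLOW(S) starts with {$}.
FIRST(P) = {x, y}
FIRST(Q) = {x, y}
FIRST(R) = {x, y}
FIRST(S) = {x, y}
FIRST(T) = {x, y}
FOLLOW(P) = {z}
FOLLOW(Q) = {z}
FOLLOW(R) = {x, y, z}
FOLLOW(S) = {$, x, y, z}
FOLLOW(T) = {z}
Therefore, FOLLOW(S) = {$, x, y, z}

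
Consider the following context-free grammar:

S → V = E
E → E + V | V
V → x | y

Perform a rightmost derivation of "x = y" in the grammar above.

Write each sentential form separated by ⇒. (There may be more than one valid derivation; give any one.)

S ⇒ V = E ⇒ V = V ⇒ V = y ⇒ x = y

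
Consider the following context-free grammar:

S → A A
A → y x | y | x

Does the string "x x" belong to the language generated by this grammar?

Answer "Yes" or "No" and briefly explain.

Yes - a valid derivation exists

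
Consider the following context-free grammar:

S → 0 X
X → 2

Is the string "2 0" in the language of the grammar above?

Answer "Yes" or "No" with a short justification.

No - no valid derivation exists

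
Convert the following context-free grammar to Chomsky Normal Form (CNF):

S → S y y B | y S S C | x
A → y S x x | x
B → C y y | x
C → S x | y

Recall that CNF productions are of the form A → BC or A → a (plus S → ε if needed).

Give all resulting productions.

TY → y; S → x; TX → x; A → x; B → x; C → y; S → S X0; X0 → TY X1; X1 → TY B; S → TY X2; X2 → S X3; X3 → S C; A → TY X4; X4 → S X5; X5 → TX TX; B → C X6; X6 → TY TY; C → S TX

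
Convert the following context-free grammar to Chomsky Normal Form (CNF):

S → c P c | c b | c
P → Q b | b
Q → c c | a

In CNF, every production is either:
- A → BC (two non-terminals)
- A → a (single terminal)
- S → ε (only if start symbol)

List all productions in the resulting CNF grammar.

TC → c; TB → b; S → c; P → b; Q → a; S → TC X0; X0 → P TC; S → TC TB; P → Q TB; Q → TC TC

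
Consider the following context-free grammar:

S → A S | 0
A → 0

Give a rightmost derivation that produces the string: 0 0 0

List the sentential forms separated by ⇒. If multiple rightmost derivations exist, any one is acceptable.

S ⇒ A S ⇒ A A S ⇒ A A 0 ⇒ A 0 0 ⇒ 0 0 0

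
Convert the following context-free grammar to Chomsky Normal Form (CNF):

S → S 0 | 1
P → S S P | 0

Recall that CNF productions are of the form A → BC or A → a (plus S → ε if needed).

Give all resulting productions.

T0 → 0; S → 1; P → 0; S → S T0; P → S X0; X0 → S P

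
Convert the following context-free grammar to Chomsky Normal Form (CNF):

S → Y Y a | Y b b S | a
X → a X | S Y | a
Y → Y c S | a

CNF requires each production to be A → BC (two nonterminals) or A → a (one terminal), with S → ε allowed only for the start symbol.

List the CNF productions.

TA → a; TB → b; S → a; X → a; TC → c; Y → a; S → Y X0; X0 → Y TA; S → Y X1; X1 → TB X2; X2 → TB S; X → TA X; X → S Y; Y → Y X3; X3 → TC S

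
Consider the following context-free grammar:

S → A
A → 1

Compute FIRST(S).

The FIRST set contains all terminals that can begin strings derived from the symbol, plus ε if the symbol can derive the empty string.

We compute FIRST(S) using the standard algorithm.
FIRST(A) = {1}
FIRST(S) = {1}
Therefore, FIRST(S) = {1}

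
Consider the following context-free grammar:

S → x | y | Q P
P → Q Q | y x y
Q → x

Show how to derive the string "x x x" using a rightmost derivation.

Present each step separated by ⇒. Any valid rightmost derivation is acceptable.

S ⇒ Q P ⇒ Q Q Q ⇒ Q Q x ⇒ Q x x ⇒ x x x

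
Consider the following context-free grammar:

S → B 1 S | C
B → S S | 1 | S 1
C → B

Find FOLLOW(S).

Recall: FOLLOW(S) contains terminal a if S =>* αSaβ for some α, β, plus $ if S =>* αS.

We compute FOLLOW(S) using the standard algorithm.
FOLLOW(S) starts with {$}.
FIRST(B) = {1}
FIRST(C) = {1}
FIRST(S) = {1}
FOLLOW(B) = {$, 1}
FOLLOW(C) = {$, 1}
FOLLOW(S) = {$, 1}
Therefore, FOLLOW(S) = {$, 1}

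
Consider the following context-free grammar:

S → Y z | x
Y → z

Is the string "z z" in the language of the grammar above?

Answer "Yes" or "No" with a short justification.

Yes - a valid derivation exists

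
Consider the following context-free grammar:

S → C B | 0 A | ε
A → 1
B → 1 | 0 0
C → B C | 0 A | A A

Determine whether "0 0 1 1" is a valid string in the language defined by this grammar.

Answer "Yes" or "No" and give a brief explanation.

No - no valid derivation exists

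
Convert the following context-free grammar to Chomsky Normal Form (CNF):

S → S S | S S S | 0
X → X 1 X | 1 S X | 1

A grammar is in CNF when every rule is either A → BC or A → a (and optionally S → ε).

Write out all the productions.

S → 0; T1 → 1; X → 1; S → S S; S → S X0; X0 → S S; X → X X1; X1 → T1 X; X → T1 X2; X2 → S X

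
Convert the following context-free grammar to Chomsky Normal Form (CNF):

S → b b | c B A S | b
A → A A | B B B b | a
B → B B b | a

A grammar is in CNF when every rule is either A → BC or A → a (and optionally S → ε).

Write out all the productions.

TB → b; TC → c; S → b; A → a; B → a; S → TB TB; S → TC X0; X0 → B X1; X1 → A S; A → A A; A → B X2; X2 → B X3; X3 → B TB; B → B X4; X4 → B TB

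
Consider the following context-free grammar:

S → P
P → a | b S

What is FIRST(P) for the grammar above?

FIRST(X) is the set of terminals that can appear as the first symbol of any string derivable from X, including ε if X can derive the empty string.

We compute FIRST(P) using the standard algorithm.
FIRST(P) = {a, b}
FIRST(S) = {a, b}
Therefore, FIRST(P) = {a, b}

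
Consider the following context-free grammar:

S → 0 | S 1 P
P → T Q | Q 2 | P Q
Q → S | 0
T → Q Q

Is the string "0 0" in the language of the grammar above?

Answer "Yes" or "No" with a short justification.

No - no valid derivation exists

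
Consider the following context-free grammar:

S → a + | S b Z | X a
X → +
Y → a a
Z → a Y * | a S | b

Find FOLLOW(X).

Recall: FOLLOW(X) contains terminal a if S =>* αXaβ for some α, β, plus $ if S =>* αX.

We compute FOLLOW(X) using the standard algorithm.
FOLLOW(S) starts with {$}.
FIRST(S) = {+, a}
FIRST(X) = {+}
FIRST(Y) = {a}
FIRST(Z) = {a, b}
FOLLOW(S) = {$, b}
FOLLOW(X) = {a}
FOLLOW(Y) = {*}
FOLLOW(Z) = {$, b}
Therefore, FOLLOW(X) = {a}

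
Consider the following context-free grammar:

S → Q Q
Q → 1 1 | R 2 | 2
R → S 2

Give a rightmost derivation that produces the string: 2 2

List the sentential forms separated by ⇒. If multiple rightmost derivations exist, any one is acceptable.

S ⇒ Q Q ⇒ Q 2 ⇒ 2 2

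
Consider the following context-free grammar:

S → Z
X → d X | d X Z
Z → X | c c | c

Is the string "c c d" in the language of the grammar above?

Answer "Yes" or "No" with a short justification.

No - no valid derivation exists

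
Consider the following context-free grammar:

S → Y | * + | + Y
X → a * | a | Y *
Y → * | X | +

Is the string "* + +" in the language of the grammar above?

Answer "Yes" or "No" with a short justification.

No - no valid derivation exists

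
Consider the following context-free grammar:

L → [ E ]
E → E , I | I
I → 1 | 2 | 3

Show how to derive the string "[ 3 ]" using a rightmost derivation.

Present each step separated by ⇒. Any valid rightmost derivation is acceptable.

L ⇒ [ E ] ⇒ [ I ] ⇒ [ 3 ]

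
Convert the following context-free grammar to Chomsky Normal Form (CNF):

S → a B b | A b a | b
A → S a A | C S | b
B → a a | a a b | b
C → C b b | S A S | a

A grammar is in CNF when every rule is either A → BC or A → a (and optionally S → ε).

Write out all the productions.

TA → a; TB → b; S → b; A → b; B → b; C → a; S → TA X0; X0 → B TB; S → A X1; X1 → TB TA; A → S X2; X2 → TA A; A → C S; B → TA TA; B → TA X3; X3 → TA TB; C → C X4; X4 → TB TB; C → S X5; X5 → A S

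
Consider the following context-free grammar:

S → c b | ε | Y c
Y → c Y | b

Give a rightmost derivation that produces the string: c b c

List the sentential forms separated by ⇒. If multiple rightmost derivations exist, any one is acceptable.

S ⇒ Y c ⇒ c Y c ⇒ c b c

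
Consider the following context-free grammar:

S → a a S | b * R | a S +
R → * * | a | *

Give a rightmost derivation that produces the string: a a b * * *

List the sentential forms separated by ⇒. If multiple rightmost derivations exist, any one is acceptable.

S ⇒ a a S ⇒ a a b * R ⇒ a a b * * *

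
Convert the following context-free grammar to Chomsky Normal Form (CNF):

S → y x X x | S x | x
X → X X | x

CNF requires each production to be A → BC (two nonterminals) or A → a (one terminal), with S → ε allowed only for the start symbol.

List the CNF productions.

TY → y; TX → x; S → x; X → x; S → TY X0; X0 → TX X1; X1 → X TX; S → S TX; X → X X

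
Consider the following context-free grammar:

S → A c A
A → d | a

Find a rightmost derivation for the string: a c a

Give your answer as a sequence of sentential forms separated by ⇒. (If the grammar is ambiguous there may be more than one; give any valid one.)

S ⇒ A c A ⇒ A c a ⇒ a c a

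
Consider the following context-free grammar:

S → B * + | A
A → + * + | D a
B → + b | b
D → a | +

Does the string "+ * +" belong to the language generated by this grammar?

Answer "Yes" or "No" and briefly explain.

Yes - a valid derivation exists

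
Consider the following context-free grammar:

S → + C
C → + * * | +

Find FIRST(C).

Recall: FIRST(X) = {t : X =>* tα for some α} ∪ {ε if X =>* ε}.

We compute FIRST(C) using the standard algorithm.
FIRST(C) = {+}
FIRST(S) = {+}
Therefore, FIRST(C) = {+}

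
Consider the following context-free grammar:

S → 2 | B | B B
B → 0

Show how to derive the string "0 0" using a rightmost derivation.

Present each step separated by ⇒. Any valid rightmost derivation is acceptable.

S ⇒ B B ⇒ B 0 ⇒ 0 0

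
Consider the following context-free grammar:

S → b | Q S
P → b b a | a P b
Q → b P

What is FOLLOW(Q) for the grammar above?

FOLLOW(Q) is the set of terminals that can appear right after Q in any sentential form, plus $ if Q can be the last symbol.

We compute FOLLOW(Q) using the standard algorithm.
FOLLOW(S) starts with {$}.
FIRST(P) = {a, b}
FIRST(Q) = {b}
FIRST(S) = {b}
FOLLOW(P) = {b}
FOLLOW(Q) = {b}
FOLLOW(S) = {$}
Therefore, FOLLOW(Q) = {b}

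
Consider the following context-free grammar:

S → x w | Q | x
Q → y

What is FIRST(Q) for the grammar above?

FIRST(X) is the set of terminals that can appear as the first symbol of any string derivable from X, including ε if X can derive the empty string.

We compute FIRST(Q) using the standard algorithm.
FIRST(Q) = {y}
FIRST(S) = {x, y}
Therefore, FIRST(Q) = {y}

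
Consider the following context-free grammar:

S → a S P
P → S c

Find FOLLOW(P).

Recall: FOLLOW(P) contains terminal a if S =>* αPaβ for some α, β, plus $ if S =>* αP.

We compute FOLLOW(P) using the standard algorithm.
FOLLOW(S) starts with {$}.
FIRST(P) = {a}
FIRST(S) = {a}
FOLLOW(P) = {$, a, c}
FOLLOW(S) = {$, a, c}
Therefore, FOLLOW(P) = {$, a, c}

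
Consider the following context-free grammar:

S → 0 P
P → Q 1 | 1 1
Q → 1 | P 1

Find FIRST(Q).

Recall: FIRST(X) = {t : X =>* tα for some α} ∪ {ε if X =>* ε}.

We compute FIRST(Q) using the standard algorithm.
FIRST(P) = {1}
FIRST(Q) = {1}
FIRST(S) = {0}
Therefore, FIRST(Q) = {1}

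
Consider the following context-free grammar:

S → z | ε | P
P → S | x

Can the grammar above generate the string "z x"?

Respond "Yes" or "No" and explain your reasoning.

No - no valid derivation exists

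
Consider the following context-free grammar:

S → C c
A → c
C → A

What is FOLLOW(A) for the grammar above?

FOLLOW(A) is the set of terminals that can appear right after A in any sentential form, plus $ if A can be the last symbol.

We compute FOLLOW(A) using the standard algorithm.
FOLLOW(S) starts with {$}.
FIRST(A) = {c}
FIRST(C) = {c}
FIRST(S) = {c}
FOLLOW(A) = {c}
FOLLOW(C) = {c}
FOLLOW(S) = {$}
Therefore, FOLLOW(A) = {c}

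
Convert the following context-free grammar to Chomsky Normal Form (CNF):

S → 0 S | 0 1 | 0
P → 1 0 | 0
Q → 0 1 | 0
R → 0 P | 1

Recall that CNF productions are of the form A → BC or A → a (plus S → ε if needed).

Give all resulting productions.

T0 → 0; T1 → 1; S → 0; P → 0; Q → 0; R → 1; S → T0 S; S → T0 T1; P → T1 T0; Q → T0 T1; R → T0 P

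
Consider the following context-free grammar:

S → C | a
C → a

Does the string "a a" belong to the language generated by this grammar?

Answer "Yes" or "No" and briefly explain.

No - no valid derivation exists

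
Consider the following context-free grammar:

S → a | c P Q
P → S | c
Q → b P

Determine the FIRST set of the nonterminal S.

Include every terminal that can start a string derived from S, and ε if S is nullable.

We compute FIRST(S) using the standard algorithm.
FIRST(P) = {a, c}
FIRST(Q) = {b}
FIRST(S) = {a, c}
Therefore, FIRST(S) = {a, c}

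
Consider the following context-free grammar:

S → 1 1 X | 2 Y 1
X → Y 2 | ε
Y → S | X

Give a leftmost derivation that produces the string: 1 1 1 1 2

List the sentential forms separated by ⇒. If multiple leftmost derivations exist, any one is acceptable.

S ⇒ 1 1 X ⇒ 1 1 Y 2 ⇒ 1 1 S 2 ⇒ 1 1 1 1 X 2 ⇒ 1 1 1 1 2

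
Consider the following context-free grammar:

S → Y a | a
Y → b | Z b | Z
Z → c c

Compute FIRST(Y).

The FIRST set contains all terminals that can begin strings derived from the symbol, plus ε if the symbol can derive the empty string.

We compute FIRST(Y) using the standard algorithm.
FIRST(S) = {a, b, c}
FIRST(Y) = {b, c}
FIRST(Z) = {c}
Therefore, FIRST(Y) = {b, c}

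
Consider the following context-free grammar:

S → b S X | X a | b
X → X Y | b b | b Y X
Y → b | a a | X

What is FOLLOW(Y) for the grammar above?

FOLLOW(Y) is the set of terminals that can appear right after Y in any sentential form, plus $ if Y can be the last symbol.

We compute FOLLOW(Y) using the standard algorithm.
FOLLOW(S) starts with {$}.
FIRST(S) = {b}
FIRST(X) = {b}
FIRST(Y) = {a, b}
FOLLOW(S) = {$, b}
FOLLOW(X) = {$, a, b}
FOLLOW(Y) = {$, a, b}
Therefore, FOLLOW(Y) = {$, a, b}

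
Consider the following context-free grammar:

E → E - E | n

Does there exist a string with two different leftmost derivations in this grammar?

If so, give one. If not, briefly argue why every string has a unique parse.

Yes - the string 'n - n - n - n - n' has two distinct leftmost derivations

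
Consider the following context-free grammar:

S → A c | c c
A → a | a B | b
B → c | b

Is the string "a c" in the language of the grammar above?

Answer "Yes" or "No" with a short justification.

Yes - a valid derivation exists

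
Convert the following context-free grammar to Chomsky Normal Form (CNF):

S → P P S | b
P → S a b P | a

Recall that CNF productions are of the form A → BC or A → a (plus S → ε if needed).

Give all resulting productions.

S → b; TA → a; TB → b; P → a; S → P X0; X0 → P S; P → S X1; X1 → TA X2; X2 → TB P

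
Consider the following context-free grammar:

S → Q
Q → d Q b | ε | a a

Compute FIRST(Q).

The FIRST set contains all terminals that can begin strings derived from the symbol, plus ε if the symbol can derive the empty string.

We compute FIRST(Q) using the standard algorithm.
FIRST(Q) = {a, d, ε}
FIRST(S) = {a, d, ε}
Therefore, FIRST(Q) = {a, d, ε}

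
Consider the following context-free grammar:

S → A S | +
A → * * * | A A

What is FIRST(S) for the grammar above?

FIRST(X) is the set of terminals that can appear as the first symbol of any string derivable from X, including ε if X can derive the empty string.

We compute FIRST(S) using the standard algorithm.
FIRST(A) = {*}
FIRST(S) = {*, +}
Therefore, FIRST(S) = {*, +}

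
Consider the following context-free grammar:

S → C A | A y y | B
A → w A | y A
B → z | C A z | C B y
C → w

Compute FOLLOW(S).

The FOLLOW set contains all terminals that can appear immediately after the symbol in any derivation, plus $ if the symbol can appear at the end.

We compute FOLLOW(S) using the standard algorithm.
FOLLOW(S) starts with {$}.
FIRST(A) = {w, y}
FIRST(B) = {w, z}
FIRST(C) = {w}
FIRST(S) = {w, y, z}
FOLLOW(A) = {$, y, z}
FOLLOW(B) = {$, y}
FOLLOW(C) = {w, y, z}
FOLLOW(S) = {$}
Therefore, FOLLOW(S) = {$}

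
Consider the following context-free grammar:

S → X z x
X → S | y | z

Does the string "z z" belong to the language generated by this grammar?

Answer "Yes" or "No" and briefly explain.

No - no valid derivation exists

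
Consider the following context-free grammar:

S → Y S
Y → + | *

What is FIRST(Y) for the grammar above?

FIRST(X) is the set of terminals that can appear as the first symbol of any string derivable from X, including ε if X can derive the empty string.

We compute FIRST(Y) using the standard algorithm.
FIRST(S) = {*, +}
FIRST(Y) = {*, +}
Therefore, FIRST(Y) = {*, +}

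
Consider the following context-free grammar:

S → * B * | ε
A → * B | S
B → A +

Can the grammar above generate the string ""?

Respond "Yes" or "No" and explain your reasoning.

Yes - a valid derivation exists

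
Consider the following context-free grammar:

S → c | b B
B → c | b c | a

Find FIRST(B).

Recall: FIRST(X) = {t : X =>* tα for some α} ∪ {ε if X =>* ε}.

We compute FIRST(B) using the standard algorithm.
FIRST(B) = {a, b, c}
FIRST(S) = {b, c}
Therefore, FIRST(B) = {a, b, c}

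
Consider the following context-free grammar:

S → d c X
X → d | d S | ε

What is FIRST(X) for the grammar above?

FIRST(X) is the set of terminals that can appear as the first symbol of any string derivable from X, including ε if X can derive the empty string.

We compute FIRST(X) using the standard algorithm.
FIRST(S) = {d}
FIRST(X) = {d, ε}
Therefore, FIRST(X) = {d, ε}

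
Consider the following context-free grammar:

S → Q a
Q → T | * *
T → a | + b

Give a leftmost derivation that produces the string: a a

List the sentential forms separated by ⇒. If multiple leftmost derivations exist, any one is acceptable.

S ⇒ Q a ⇒ T a ⇒ a a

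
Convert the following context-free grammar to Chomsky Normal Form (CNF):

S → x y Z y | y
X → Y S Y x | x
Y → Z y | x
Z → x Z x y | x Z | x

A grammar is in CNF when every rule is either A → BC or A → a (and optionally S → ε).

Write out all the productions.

TX → x; TY → y; S → y; X → x; Y → x; Z → x; S → TX X0; X0 → TY X1; X1 → Z TY; X → Y X2; X2 → S X3; X3 → Y TX; Y → Z TY; Z → TX X4; X4 → Z X5; X5 → TX TY; Z → TX Z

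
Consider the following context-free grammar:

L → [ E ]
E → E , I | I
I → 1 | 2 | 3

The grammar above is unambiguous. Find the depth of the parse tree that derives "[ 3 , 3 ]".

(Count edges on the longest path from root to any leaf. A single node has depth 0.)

4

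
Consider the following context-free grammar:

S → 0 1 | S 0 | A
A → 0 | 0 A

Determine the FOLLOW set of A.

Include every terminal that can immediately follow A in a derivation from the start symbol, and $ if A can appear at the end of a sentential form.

We compute FOLLOW(A) using the standard algorithm.
FOLLOW(S) starts with {$}.
FIRST(A) = {0}
FIRST(S) = {0}
FOLLOW(A) = {$, 0}
FOLLOW(S) = {$, 0}
Therefore, FOLLOW(A) = {$, 0}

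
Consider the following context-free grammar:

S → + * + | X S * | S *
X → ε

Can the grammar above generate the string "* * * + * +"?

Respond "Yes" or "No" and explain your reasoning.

No - no valid derivation exists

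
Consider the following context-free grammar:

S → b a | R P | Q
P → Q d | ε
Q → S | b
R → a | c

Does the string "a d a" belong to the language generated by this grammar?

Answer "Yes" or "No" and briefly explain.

No - no valid derivation exists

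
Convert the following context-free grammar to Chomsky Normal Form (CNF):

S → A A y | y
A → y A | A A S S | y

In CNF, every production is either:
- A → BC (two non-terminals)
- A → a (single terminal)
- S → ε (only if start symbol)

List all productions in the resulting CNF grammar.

TY → y; S → y; A → y; S → A X0; X0 → A TY; A → TY A; A → A X1; X1 → A X2; X2 → S S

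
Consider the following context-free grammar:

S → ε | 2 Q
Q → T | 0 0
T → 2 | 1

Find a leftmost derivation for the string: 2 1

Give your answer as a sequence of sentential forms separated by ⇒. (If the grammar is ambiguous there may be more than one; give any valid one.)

S ⇒ 2 Q ⇒ 2 T ⇒ 2 1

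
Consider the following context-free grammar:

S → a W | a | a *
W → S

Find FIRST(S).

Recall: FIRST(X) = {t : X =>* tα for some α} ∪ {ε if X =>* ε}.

We compute FIRST(S) using the standard algorithm.
FIRST(S) = {a}
FIRST(W) = {a}
Therefore, FIRST(S) = {a}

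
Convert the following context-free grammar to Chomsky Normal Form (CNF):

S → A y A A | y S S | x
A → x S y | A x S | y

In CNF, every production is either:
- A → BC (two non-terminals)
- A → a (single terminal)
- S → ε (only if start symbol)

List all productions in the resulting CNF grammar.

TY → y; S → x; TX → x; A → y; S → A X0; X0 → TY X1; X1 → A A; S → TY X2; X2 → S S; A → TX X3; X3 → S TY; A → A X4; X4 → TX S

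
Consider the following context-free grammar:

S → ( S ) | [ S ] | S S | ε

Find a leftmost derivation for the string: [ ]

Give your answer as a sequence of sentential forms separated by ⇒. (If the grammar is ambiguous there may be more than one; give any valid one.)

S ⇒ S S ⇒ [ S ] S ⇒ [ ] S ⇒ [ ]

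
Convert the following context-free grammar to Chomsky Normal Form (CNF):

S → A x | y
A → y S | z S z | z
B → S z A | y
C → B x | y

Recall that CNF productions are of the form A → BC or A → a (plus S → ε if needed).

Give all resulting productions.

TX → x; S → y; TY → y; TZ → z; A → z; B → y; C → y; S → A TX; A → TY S; A → TZ X0; X0 → S TZ; B → S X1; X1 → TZ A; C → B TX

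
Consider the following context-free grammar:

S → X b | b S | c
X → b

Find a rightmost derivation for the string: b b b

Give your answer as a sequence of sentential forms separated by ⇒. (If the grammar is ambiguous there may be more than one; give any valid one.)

S ⇒ b S ⇒ b X b ⇒ b b b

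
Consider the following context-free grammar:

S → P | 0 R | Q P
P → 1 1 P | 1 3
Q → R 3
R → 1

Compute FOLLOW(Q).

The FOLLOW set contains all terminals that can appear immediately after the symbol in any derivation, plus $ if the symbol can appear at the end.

We compute FOLLOW(Q) using the standard algorithm.
FOLLOW(S) starts with {$}.
FIRST(P) = {1}
FIRST(Q) = {1}
FIRST(R) = {1}
FIRST(S) = {0, 1}
FOLLOW(P) = {$}
FOLLOW(Q) = {1}
FOLLOW(R) = {$, 3}
FOLLOW(S) = {$}
Therefore, FOLLOW(Q) = {1}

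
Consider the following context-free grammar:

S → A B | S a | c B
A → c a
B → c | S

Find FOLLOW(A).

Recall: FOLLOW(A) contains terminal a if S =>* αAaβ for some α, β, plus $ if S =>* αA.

We compute FOLLOW(A) using the standard algorithm.
FOLLOW(S) starts with {$}.
FIRST(A) = {c}
FIRST(B) = {c}
FIRST(S) = {c}
FOLLOW(A) = {c}
FOLLOW(B) = {$, a}
FOLLOW(S) = {$, a}
Therefore, FOLLOW(A) = {c}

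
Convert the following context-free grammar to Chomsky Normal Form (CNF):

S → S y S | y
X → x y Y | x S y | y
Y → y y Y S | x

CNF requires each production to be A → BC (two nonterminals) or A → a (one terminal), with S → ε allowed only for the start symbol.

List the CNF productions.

TY → y; S → y; TX → x; X → y; Y → x; S → S X0; X0 → TY S; X → TX X1; X1 → TY Y; X → TX X2; X2 → S TY; Y → TY X3; X3 → TY X4; X4 → Y S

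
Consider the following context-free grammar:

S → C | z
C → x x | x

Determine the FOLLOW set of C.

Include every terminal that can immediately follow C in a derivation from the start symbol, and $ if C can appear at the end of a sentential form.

We compute FOLLOW(C) using the standard algorithm.
FOLLOW(S) starts with {$}.
FIRST(C) = {x}
FIRST(S) = {x, z}
FOLLOW(C) = {$}
FOLLOW(S) = {$}
Therefore, FOLLOW(C) = {$}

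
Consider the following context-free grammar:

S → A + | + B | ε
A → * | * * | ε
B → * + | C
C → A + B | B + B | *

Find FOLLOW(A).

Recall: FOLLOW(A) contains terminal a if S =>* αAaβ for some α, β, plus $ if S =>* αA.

We compute FOLLOW(A) using the standard algorithm.
FOLLOW(S) starts with {$}.
FIRST(A) = {*, ε}
FIRST(B) = {*, +}
FIRST(C) = {*, +}
FIRST(S) = {*, +, ε}
FOLLOW(A) = {+}
FOLLOW(B) = {$, +}
FOLLOW(C) = {$, +}
FOLLOW(S) = {$}
Therefore, FOLLOW(A) = {+}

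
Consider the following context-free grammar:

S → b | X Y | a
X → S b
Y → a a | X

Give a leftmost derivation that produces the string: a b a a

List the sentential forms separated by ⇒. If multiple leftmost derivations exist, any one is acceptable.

S ⇒ X Y ⇒ S b Y ⇒ a b Y ⇒ a b a a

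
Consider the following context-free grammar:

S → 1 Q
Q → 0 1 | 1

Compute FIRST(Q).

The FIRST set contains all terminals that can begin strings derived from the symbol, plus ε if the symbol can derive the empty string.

We compute FIRST(Q) using the standard algorithm.
FIRST(Q) = {0, 1}
FIRST(S) = {1}
Therefore, FIRST(Q) = {0, 1}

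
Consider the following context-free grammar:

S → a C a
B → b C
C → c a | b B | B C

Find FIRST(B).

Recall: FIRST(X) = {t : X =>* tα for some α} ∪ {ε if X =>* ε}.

We compute FIRST(B) using the standard algorithm.
FIRST(B) = {b}
FIRST(C) = {b, c}
FIRST(S) = {a}
Therefore, FIRST(B) = {b}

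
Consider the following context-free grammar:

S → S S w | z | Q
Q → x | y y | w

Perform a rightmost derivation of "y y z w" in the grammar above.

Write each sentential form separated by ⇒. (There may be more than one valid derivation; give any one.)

S ⇒ S S w ⇒ S z w ⇒ Q z w ⇒ y y z w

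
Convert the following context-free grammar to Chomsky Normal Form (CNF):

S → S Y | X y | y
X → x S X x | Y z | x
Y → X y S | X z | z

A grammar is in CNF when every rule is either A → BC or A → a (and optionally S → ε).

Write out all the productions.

TY → y; S → y; TX → x; TZ → z; X → x; Y → z; S → S Y; S → X TY; X → TX X0; X0 → S X1; X1 → X TX; X → Y TZ; Y → X X2; X2 → TY S; Y → X TZ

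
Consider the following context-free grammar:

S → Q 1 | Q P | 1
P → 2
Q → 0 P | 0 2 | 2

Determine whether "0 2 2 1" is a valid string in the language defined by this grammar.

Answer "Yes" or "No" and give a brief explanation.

No - no valid derivation exists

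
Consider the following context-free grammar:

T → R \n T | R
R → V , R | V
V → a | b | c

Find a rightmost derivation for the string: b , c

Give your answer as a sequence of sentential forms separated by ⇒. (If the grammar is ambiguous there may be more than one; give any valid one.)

T ⇒ R ⇒ V , R ⇒ V , V ⇒ V , c ⇒ b , c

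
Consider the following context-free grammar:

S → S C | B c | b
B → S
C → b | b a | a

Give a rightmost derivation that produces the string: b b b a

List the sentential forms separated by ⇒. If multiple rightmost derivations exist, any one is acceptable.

S ⇒ S C ⇒ S b a ⇒ S C b a ⇒ S b b a ⇒ b b b a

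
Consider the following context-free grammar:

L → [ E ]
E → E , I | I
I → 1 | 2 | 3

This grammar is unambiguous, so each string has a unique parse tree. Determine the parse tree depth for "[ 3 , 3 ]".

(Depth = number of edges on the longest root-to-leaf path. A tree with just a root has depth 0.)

4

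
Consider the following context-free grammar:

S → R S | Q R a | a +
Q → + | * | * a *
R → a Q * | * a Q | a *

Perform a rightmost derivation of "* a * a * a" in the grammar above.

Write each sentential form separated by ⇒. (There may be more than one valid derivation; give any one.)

S ⇒ Q R a ⇒ Q a * a ⇒ * a * a * a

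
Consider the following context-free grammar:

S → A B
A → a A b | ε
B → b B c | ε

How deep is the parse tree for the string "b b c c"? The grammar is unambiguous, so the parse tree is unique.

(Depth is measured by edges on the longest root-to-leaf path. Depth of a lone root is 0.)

4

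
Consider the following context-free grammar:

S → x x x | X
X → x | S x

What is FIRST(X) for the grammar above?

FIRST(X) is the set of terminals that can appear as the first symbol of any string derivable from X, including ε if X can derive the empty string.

We compute FIRST(X) using the standard algorithm.
FIRST(S) = {x}
FIRST(X) = {x}
Therefore, FIRST(X) = {x}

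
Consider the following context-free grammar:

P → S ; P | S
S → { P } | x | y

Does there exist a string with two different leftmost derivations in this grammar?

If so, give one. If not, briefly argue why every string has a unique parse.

No - every string in the language has a unique leftmost derivation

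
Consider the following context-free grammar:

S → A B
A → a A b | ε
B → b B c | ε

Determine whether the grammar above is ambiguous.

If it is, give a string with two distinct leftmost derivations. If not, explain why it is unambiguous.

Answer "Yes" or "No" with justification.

No - the grammar is unambiguous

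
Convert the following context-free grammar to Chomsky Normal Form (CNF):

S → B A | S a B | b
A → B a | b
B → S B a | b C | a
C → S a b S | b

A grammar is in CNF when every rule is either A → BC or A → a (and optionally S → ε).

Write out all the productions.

TA → a; S → b; A → b; TB → b; B → a; C → b; S → B A; S → S X0; X0 → TA B; A → B TA; B → S X1; X1 → B TA; B → TB C; C → S X2; X2 → TA X3; X3 → TB S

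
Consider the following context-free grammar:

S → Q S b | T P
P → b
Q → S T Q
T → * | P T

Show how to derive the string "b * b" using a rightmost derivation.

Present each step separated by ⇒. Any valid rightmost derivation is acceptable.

S ⇒ T P ⇒ T b ⇒ P T b ⇒ P * b ⇒ b * b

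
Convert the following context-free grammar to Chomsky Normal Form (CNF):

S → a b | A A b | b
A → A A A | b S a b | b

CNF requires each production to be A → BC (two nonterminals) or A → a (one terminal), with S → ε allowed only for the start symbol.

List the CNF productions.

TA → a; TB → b; S → b; A → b; S → TA TB; S → A X0; X0 → A TB; A → A X1; X1 → A A; A → TB X2; X2 → S X3; X3 → TA TB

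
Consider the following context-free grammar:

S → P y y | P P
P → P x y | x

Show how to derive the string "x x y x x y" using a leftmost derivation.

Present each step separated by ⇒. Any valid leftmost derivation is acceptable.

S ⇒ P P ⇒ P x y P ⇒ x x y P ⇒ x x y P x y ⇒ x x y x x y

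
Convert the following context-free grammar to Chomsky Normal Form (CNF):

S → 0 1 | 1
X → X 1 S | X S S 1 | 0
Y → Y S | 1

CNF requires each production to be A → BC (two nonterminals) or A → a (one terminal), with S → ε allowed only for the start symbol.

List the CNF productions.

T0 → 0; T1 → 1; S → 1; X → 0; Y → 1; S → T0 T1; X → X X0; X0 → T1 S; X → X X1; X1 → S X2; X2 → S T1; Y → Y S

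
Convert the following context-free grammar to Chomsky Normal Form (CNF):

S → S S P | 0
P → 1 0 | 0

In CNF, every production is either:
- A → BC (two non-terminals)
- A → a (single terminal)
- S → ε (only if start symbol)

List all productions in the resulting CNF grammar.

S → 0; T1 → 1; T0 → 0; P → 0; S → S X0; X0 → S P; P → T1 T0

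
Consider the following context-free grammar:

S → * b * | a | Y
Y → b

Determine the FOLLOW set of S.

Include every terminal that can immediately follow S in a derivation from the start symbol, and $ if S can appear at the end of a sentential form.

We compute FOLLOW(S) using the standard algorithm.
FOLLOW(S) starts with {$}.
FIRST(S) = {*, a, b}
FIRST(Y) = {b}
FOLLOW(S) = {$}
FOLLOW(Y) = {$}
Therefore, FOLLOW(S) = {$}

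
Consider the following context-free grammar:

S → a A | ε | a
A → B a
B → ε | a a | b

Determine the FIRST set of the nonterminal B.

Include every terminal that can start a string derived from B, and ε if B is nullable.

We compute FIRST(B) using the standard algorithm.
FIRST(A) = {a, b}
FIRST(B) = {a, b, ε}
FIRST(S) = {a, ε}
Therefore, FIRST(B) = {a, b, ε}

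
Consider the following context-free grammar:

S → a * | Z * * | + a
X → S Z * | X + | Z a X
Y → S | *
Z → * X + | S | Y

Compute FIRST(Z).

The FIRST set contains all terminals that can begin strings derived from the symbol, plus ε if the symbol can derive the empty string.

We compute FIRST(Z) using the standard algorithm.
FIRST(S) = {*, +, a}
FIRST(X) = {*, +, a}
FIRST(Y) = {*, +, a}
FIRST(Z) = {*, +, a}
Therefore, FIRST(Z) = {*, +, a}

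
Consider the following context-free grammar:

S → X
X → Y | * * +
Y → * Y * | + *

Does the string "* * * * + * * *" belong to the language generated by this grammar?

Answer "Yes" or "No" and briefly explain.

No - no valid derivation exists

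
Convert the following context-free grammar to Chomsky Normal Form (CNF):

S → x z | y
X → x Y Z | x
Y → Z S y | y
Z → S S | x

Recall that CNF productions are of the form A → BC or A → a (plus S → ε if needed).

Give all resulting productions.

TX → x; TZ → z; S → y; X → x; TY → y; Y → y; Z → x; S → TX TZ; X → TX X0; X0 → Y Z; Y → Z X1; X1 → S TY; Z → S S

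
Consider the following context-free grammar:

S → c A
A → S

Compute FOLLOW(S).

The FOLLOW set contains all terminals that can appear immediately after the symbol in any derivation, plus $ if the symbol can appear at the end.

We compute FOLLOW(S) using the standard algorithm.
FOLLOW(S) starts with {$}.
FIRST(A) = {c}
FIRST(S) = {c}
FOLLOW(A) = {$}
FOLLOW(S) = {$}
Therefore, FOLLOW(S) = {$}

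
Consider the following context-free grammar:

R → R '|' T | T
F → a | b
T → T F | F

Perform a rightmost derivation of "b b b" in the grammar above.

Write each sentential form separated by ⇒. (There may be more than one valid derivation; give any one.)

R ⇒ T ⇒ T F ⇒ T b ⇒ T F b ⇒ T b b ⇒ F b b ⇒ b b b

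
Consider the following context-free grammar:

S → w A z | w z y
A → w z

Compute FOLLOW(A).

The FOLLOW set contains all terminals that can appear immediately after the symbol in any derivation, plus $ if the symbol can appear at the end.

We compute FOLLOW(A) using the standard algorithm.
FOLLOW(S) starts with {$}.
FIRST(A) = {w}
FIRST(S) = {w}
FOLLOW(A) = {z}
FOLLOW(S) = {$}
Therefore, FOLLOW(A) = {z}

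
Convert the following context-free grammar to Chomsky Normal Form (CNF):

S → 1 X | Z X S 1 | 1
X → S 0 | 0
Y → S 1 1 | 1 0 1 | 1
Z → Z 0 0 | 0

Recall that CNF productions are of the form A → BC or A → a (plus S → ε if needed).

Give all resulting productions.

T1 → 1; S → 1; T0 → 0; X → 0; Y → 1; Z → 0; S → T1 X; S → Z X0; X0 → X X1; X1 → S T1; X → S T0; Y → S X2; X2 → T1 T1; Y → T1 X3; X3 → T0 T1; Z → Z X4; X4 → T0 T0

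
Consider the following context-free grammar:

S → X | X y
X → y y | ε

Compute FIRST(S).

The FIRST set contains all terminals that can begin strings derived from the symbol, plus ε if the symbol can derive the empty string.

We compute FIRST(S) using the standard algorithm.
FIRST(S) = {y, ε}
FIRST(X) = {y, ε}
Therefore, FIRST(S) = {y, ε}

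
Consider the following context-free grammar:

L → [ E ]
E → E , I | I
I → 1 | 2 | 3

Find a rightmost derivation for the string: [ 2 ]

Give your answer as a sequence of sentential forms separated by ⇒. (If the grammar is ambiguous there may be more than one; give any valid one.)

L ⇒ [ E ] ⇒ [ I ] ⇒ [ 2 ]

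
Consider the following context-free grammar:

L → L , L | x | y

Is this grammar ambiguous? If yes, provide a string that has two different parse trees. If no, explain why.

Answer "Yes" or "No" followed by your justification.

Yes - the string 'y , x , x , x , y' has two distinct leftmost derivations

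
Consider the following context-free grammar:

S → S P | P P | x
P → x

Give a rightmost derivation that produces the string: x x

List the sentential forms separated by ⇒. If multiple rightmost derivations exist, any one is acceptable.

S ⇒ S P ⇒ S x ⇒ x x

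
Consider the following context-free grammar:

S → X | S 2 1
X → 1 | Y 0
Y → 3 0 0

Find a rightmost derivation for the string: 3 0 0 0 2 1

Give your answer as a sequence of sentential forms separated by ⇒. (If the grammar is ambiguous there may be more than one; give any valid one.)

S ⇒ S 2 1 ⇒ X 2 1 ⇒ Y 0 2 1 ⇒ 3 0 0 0 2 1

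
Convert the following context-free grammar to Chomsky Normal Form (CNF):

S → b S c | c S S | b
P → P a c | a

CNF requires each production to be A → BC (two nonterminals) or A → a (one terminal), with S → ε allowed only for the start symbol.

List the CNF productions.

TB → b; TC → c; S → b; TA → a; P → a; S → TB X0; X0 → S TC; S → TC X1; X1 → S S; P → P X2; X2 → TA TC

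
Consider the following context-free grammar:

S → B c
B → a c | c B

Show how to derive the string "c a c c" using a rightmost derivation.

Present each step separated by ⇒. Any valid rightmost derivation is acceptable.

S ⇒ B c ⇒ c B c ⇒ c a c c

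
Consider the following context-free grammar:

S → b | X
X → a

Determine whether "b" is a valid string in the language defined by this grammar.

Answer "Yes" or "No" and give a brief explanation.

Yes - a valid derivation exists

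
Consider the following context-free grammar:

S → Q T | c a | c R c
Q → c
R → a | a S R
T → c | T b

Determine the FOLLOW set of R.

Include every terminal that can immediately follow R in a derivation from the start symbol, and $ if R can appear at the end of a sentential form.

We compute FOLLOW(R) using the standard algorithm.
FOLLOW(S) starts with {$}.
FIRST(Q) = {c}
FIRST(R) = {a}
FIRST(S) = {c}
FIRST(T) = {c}
FOLLOW(Q) = {c}
FOLLOW(R) = {c}
FOLLOW(S) = {$, a}
FOLLOW(T) = {$, a, b}
Therefore, FOLLOW(R) = {c}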